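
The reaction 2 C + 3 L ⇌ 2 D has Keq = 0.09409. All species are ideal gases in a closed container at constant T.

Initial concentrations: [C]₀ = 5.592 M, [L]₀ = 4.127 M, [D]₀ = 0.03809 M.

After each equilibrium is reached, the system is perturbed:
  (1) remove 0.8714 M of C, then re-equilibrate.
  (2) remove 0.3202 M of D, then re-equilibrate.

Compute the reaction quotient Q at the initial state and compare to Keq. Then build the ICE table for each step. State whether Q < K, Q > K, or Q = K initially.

Q₀ = 6.6006e-07 vs Keq = 0.09409 ⇒ Q<K, forward
Step 1:
                  C         L         D
  Initial     5.592     4.127   0.03809
  Change     -1.831    -2.747     1.831
  Equil       3.761      1.38      1.87
  solve Keq expr → x = 0.9157; check Q = 0.09409
Then remove 0.8714 M of C.
Step 2:
                  C         L         D
  Initial     2.889      1.38      1.87
  Change     0.1084    0.1626   -0.1084
  Equil       2.998     1.542     1.761
  solve Keq expr → x = -0.05419; check Q = 0.09409
Then remove 0.3202 M of D.
Step 3:
                  C         L         D
  Initial     2.998     1.542     1.441
  Change   -0.07926   -0.1189   0.07926
  Equil       2.918     1.423      1.52
  solve Keq expr → x = 0.03963; check Q = 0.09409

Q₀ = 6.6006e-07; Q < K (proceeds forward)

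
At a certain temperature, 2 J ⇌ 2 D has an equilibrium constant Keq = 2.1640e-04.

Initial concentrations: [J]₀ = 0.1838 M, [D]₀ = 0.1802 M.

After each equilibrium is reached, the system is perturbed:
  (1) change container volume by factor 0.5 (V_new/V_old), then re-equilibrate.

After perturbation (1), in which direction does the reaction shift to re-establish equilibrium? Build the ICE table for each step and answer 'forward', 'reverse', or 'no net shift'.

Direction: no net shift

Q₀ = 0.9612 vs Keq = 2.1640e-04 ⇒ Q>K, reverse
Step 1:
                   J          D
  init        0.1838     0.1802
  Δ           0.1749    -0.1749
  eq          0.3587   0.005277
  solve Keq expr → x = -0.08746; check Q = 2.1640e-04
Then change container volume by factor 0.5 (V_new/V_old).
Step 2:
                   J          D
  init        0.7174    0.01055
  Δ                0          0
  eq          0.7174    0.01055
  solve Keq expr → x = 0; check Q = 2.1640e-04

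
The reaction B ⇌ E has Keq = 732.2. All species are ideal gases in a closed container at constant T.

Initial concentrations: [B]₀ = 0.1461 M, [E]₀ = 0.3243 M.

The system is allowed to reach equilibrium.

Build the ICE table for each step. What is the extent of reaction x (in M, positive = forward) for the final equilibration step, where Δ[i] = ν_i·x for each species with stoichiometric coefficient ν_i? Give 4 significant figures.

x = 0.1455 M

Q₀ = 2.22 vs Keq = 732.2 ⇒ Q<K, forward
Step 1:
                   B          E
  Initial     0.1461     0.3243
  Change     -0.1455     0.1455
  Equil   6.4157e-04     0.4698
  solve Keq expr → x = 0.1455; check Q = 732.2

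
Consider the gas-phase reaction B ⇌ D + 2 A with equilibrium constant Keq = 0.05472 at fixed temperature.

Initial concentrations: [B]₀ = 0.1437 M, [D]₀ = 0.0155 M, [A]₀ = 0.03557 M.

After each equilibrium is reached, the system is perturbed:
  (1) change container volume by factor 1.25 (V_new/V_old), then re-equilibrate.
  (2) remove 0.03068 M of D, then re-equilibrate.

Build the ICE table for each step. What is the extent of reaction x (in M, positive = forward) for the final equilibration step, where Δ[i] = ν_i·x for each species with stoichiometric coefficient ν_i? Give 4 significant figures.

x = 0.007055 M

Q₀ = 1.3647e-04 vs Keq = 0.05472 ⇒ Q<K, forward
Step 1:
                   B          D          A
  I           0.1437     0.0155    0.03557
  C           -0.079      0.079      0.158
  E           0.0647     0.0945     0.1936
  solve Keq expr → x = 0.079; check Q = 0.05472
Then change container volume by factor 1.25 (V_new/V_old).
Step 2:
                   B          D          A
  I          0.05176     0.0756     0.1549
  C        -0.007676   0.007676    0.01535
  E          0.04409    0.08327     0.1702
  solve Keq expr → x = 0.007676; check Q = 0.05472
Then remove 0.03068 M of D.
Step 3:
                   B          D          A
  I          0.04409    0.05259     0.1702
  C        -0.007055   0.007055    0.01411
  E          0.03703    0.05965     0.1843
  solve Keq expr → x = 0.007055; check Q = 0.05472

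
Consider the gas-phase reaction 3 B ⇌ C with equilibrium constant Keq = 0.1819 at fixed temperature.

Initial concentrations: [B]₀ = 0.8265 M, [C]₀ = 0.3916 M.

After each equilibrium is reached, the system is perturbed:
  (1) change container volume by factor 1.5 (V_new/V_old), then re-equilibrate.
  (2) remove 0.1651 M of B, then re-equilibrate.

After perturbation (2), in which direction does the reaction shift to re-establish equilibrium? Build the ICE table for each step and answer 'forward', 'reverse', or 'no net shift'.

Q₀ = 0.6936 vs Keq = 0.1819 ⇒ Q>K, reverse
Step 1:
                  B         C
  init       0.8265    0.3916
  Δ          0.3302   -0.1101
  eq          1.157    0.2815
  solve Keq expr → x = -0.1101; check Q = 0.1819
Then change container volume by factor 1.5 (V_new/V_old).
Step 2:
                  B         C
  init       0.7711    0.1877
  Δ          0.1443  -0.04811
  eq         0.9155    0.1396
  solve Keq expr → x = -0.04811; check Q = 0.1819
Then remove 0.1651 M of B.
Step 3:
                  B         C
  init       0.7504    0.1396
  Δ         0.09223  -0.03074
  eq         0.8426    0.1088
  solve Keq expr → x = -0.03074; check Q = 0.1819

Direction: reverse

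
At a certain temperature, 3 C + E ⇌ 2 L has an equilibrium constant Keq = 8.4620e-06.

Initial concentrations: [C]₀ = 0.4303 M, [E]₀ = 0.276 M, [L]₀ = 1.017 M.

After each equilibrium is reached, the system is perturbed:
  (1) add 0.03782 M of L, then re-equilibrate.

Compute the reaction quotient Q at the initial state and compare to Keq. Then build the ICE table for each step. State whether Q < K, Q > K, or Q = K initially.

Q₀ = 47.03; Q > K (proceeds reverse)

Q₀ = 47.03 vs Keq = 8.4620e-06 ⇒ Q>K, reverse
Step 1:
                  C         E         L
  init       0.4303     0.276     1.017
  Δ           1.515     0.505     -1.01
  eq          1.945     0.781  0.006975
  solve Keq expr → x = -0.505; check Q = 8.4620e-06
Then add 0.03782 M of L.
Step 2:
                  C         E         L
  init        1.945     0.781    0.0448
  Δ         0.05614   0.01871  -0.03743
  eq          2.001    0.7997  0.007366
  solve Keq expr → x = -0.01871; check Q = 8.4620e-06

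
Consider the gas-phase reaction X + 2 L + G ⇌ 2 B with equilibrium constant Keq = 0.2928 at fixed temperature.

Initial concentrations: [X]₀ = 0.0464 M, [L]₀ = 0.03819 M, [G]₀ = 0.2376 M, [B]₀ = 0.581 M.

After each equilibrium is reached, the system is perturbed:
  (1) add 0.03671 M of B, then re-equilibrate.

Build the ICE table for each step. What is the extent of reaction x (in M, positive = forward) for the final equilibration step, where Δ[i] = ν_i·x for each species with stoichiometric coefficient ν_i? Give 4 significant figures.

x = -0.01358 M

Q₀ = 2.0994e+04 vs Keq = 0.2928 ⇒ Q>K, reverse
Step 1:
                  X         L         G         B
  I          0.0464   0.03819    0.2376     0.581
  C           0.239     0.478     0.239    -0.478
  E          0.2854    0.5162    0.4766     0.103
  solve Keq expr → x = -0.239; check Q = 0.2928
Then add 0.03671 M of B.
Step 2:
                  X         L         G         B
  I          0.2854    0.5162    0.4766    0.1397
  C         0.01358   0.02717   0.01358  -0.02717
  E           0.299    0.5433    0.4902    0.1126
  solve Keq expr → x = -0.01358; check Q = 0.2928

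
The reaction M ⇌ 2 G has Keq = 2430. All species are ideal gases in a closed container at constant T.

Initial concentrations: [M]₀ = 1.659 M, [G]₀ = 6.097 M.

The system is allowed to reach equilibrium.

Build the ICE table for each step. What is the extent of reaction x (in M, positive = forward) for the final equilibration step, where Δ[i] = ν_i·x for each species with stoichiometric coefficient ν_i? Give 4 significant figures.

x = 1.623 M

Q₀ = 22.41 vs Keq = 2430 ⇒ Q<K, forward
Step 1:
                  M         G
  I           1.659     6.097
  C          -1.623     3.246
  E         0.03592     9.343
  solve Keq expr → x = 1.623; check Q = 2430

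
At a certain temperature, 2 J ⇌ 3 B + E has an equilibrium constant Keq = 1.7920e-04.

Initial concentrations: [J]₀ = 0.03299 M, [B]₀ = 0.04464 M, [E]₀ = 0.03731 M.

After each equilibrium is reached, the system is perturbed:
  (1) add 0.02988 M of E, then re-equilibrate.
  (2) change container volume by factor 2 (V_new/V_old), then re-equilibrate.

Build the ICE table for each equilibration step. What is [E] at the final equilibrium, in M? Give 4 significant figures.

Q₀ = 0.00305 vs Keq = 1.7920e-04 ⇒ Q>K, reverse
Step 1:
                  J         B         E
  init      0.03299   0.04464   0.03731
  Δ         0.01405  -0.02107 -0.007024
  eq        0.04704   0.02357   0.03029
  solve Keq expr → x = -0.007024; check Q = 1.7920e-04
Then add 0.02988 M of E.
Step 2:
                  J         B         E
  init      0.04704   0.02357   0.06017
  Δ        0.002651 -0.003977 -0.001326
  eq        0.04969   0.01959   0.05884
  solve Keq expr → x = -0.001326; check Q = 1.7920e-04
Then change container volume by factor 2 (V_new/V_old).
Step 3:
                  J         B         E
  init      0.02484  0.009796   0.02942
  Δ       -0.002871  0.004306  0.001435
  eq        0.02197    0.0141   0.03086
  solve Keq expr → x = 0.001435; check Q = 1.7920e-04

[E]_eq = 0.03086 M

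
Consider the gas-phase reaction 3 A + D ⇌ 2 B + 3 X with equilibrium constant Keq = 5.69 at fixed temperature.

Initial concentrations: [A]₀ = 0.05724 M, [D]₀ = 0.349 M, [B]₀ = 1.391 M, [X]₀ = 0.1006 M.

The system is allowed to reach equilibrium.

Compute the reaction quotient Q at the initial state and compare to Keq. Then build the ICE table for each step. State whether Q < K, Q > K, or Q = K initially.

Q₀ = 30.1 vs Keq = 5.69 ⇒ Q>K, reverse
Step 1:
                    A           D           B           X
  init        0.05724       0.349       1.391      0.1006
  Δ           0.02082    0.006939    -0.01388    -0.02082
  eq          0.07806      0.3559       1.377     0.07978
  solve Keq expr → x = -0.006939; check Q = 5.69

Q₀ = 30.1; Q > K (proceeds reverse)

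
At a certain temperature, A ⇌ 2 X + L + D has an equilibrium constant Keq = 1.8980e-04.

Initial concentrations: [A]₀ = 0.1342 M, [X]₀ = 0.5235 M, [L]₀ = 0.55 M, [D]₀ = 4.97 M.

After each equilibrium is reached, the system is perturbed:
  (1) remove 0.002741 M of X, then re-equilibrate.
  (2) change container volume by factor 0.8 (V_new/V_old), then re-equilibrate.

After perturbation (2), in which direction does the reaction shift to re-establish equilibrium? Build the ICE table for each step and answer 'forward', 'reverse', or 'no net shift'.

Direction: reverse

Q₀ = 5.582 vs Keq = 1.8980e-04 ⇒ Q>K, reverse
Step 1:
                  A         X         L         D
  I          0.1342    0.5235      0.55      4.97
  C          0.2581   -0.5161   -0.2581   -0.2581
  E          0.3923  0.007357    0.2919     4.712
  solve Keq expr → x = -0.2581; check Q = 1.8980e-04
Then remove 0.002741 M of X.
Step 2:
                  A         X         L         D
  I          0.3923  0.004616    0.2919     4.712
  C       -0.001355   0.00271  0.001355  0.001355
  E          0.3909  0.007326    0.2933     4.713
  solve Keq expr → x = 0.001355; check Q = 1.8980e-04
Then change container volume by factor 0.8 (V_new/V_old).
Step 3:
                  A         X         L         D
  I          0.4886  0.009158    0.3666     5.892
  C        0.001292 -0.002584 -0.001292 -0.001292
  E          0.4899  0.006574    0.3653      5.89
  solve Keq expr → x = -0.001292; check Q = 1.8980e-04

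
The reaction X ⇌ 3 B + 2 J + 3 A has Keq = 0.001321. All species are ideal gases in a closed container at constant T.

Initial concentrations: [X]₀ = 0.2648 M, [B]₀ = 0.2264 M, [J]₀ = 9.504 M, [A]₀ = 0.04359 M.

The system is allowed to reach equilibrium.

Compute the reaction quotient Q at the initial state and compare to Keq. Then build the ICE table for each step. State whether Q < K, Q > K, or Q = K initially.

Q₀ = 3.2786e-04 vs Keq = 0.001321 ⇒ Q<K, forward
Step 1:
                    X           B           J           A
  I            0.2648      0.2264       9.504     0.04359
  C         -0.006549     0.01965      0.0131     0.01965
  E            0.2583       0.246       9.517     0.06324
  solve Keq expr → x = 0.006549; check Q = 0.001321

Q₀ = 3.2786e-04; Q < K (proceeds forward)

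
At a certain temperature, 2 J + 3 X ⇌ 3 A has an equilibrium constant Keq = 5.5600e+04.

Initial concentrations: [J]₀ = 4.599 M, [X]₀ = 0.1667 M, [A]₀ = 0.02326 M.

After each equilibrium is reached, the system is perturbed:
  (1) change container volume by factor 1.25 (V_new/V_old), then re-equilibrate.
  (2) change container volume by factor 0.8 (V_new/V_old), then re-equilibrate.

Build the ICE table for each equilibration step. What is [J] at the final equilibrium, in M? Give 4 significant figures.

Q₀ = 1.2844e-04 vs Keq = 5.5600e+04 ⇒ Q<K, forward
Step 1:
                    J           X           A
  I             4.599      0.1667     0.02326
  C           -0.1099     -0.1649      0.1649
  E             4.489    0.001811      0.1881
  solve Keq expr → x = 0.05496; check Q = 5.5600e+04
Then change container volume by factor 1.25 (V_new/V_old).
Step 2:
                    J           X           A
  I             3.591    0.001449      0.1505
  C        1.5322e-04  2.2983e-04 -2.2983e-04
  E             3.591    0.001679      0.1503
  solve Keq expr → x = -7.6611e-05; check Q = 5.5600e+04
Then change container volume by factor 0.8 (V_new/V_old).
Step 3:
                    J           X           A
  I             4.489    0.002099      0.1879
  C       -1.9153e-04 -2.8729e-04  2.8729e-04
  E             4.489    0.001811      0.1881
  solve Keq expr → x = 9.5763e-05; check Q = 5.5600e+04

[J]_eq = 4.489 M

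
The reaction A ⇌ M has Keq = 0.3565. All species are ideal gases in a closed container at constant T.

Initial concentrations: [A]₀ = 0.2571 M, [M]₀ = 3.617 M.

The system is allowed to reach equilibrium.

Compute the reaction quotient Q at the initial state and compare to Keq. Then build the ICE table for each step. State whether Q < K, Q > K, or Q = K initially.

Q₀ = 14.07; Q > K (proceeds reverse)

Q₀ = 14.07 vs Keq = 0.3565 ⇒ Q>K, reverse
Step 1:
                   A          M
  I           0.2571      3.617
  C            2.599     -2.599
  E            2.856      1.018
  solve Keq expr → x = -2.599; check Q = 0.3565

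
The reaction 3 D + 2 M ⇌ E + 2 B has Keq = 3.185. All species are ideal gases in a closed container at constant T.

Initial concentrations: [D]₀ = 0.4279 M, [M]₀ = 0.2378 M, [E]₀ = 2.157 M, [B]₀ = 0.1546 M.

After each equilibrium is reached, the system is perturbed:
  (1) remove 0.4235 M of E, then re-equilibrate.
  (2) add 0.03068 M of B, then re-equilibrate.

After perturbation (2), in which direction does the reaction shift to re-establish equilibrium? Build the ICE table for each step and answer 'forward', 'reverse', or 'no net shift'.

Q₀ = 11.64 vs Keq = 3.185 ⇒ Q>K, reverse
Step 1:
                   D          M          E          B
  Initial     0.4279     0.2378      2.157     0.1546
  Change     0.05925     0.0395   -0.01975    -0.0395
  Equil       0.4872     0.2773      2.137     0.1151
  solve Keq expr → x = -0.01975; check Q = 3.185
Then remove 0.4235 M of E.
Step 2:
                   D          M          E          B
  Initial     0.4872     0.2773      1.714     0.1151
  Change   -0.009794  -0.006529   0.003265   0.006529
  Equil       0.4774     0.2708      1.717     0.1216
  solve Keq expr → x = 0.003265; check Q = 3.185
Then add 0.03068 M of B.
Step 3:
                   D          M          E          B
  Initial     0.4774     0.2708      1.717     0.1523
  Change     0.02212    0.01475  -0.007373   -0.01475
  Equil       0.4995     0.2855       1.71     0.1376
  solve Keq expr → x = -0.007373; check Q = 3.185

Direction: reverse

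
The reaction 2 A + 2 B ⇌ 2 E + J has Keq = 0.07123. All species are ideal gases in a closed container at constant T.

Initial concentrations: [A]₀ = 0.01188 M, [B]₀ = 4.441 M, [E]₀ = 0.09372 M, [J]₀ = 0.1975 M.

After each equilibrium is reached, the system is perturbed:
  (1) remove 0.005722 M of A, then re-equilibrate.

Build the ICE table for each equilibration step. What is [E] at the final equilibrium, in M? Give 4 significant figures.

[E]_eq = 0.07325 M

Q₀ = 0.6232 vs Keq = 0.07123 ⇒ Q>K, reverse
Step 1:
                    A           B           E           J
  init        0.01188       4.441     0.09372      0.1975
  Δ            0.0164      0.0164     -0.0164   -0.008199
  eq          0.02828       4.457     0.07732      0.1893
  solve Keq expr → x = -0.008199; check Q = 0.07123
Then remove 0.005722 M of A.
Step 2:
                    A           B           E           J
  init        0.02256       4.457     0.07732      0.1893
  Δ          0.004066    0.004066   -0.004066   -0.002033
  eq          0.02662       4.461     0.07325      0.1873
  solve Keq expr → x = -0.002033; check Q = 0.07123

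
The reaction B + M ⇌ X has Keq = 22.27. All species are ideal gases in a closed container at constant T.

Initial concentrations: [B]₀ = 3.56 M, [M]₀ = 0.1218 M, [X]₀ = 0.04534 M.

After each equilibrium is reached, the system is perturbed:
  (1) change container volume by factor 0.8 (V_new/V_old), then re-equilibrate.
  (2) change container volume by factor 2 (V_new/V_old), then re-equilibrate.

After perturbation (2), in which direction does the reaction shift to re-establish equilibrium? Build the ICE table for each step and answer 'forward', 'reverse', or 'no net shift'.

Q₀ = 0.1046 vs Keq = 22.27 ⇒ Q<K, forward
Step 1:
                    B           M           X
  Initial        3.56      0.1218     0.04534
  Change      -0.1196     -0.1196      0.1196
  Equil          3.44    0.002153       0.165
  solve Keq expr → x = 0.1196; check Q = 22.27
Then change container volume by factor 0.8 (V_new/V_old).
Step 2:
                    B           M           X
  Initial         4.3    0.002692      0.2062
  Change  -5.3252e-04 -5.3252e-04  5.3252e-04
  Equil           4.3    0.002159      0.2068
  solve Keq expr → x = 5.3252e-04; check Q = 22.27
Then change container volume by factor 2 (V_new/V_old).
Step 3:
                    B           M           X
  Initial        2.15     0.00108      0.1034
  Change     0.001057    0.001057   -0.001057
  Equil         2.151    0.002136      0.1023
  solve Keq expr → x = -0.001057; check Q = 22.27

Direction: reverse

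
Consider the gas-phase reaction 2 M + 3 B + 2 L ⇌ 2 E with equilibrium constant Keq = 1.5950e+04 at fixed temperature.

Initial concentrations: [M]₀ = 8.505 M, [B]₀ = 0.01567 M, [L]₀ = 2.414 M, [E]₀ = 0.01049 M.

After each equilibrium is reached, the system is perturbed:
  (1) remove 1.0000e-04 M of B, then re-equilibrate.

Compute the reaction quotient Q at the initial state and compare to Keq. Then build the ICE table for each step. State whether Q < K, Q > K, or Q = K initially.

Q₀ = 0.06785 vs Keq = 1.5950e+04 ⇒ Q<K, forward
Step 1:
                   M          B          L          E
  I            8.505    0.01567      2.414    0.01049
  C         -0.01018   -0.01527   -0.01018    0.01018
  E            8.495 4.0050e-04      2.404    0.02067
  solve Keq expr → x = 0.00509; check Q = 1.5950e+04
Then remove 1.0000e-04 M of B.
Step 2:
                   M          B          L          E
  I            8.495 3.0050e-04      2.404    0.02067
  C       6.6091e-05 9.9136e-05 6.6091e-05 -6.6091e-05
  E            8.495 3.9963e-04      2.404     0.0206
  solve Keq expr → x = -3.3045e-05; check Q = 1.5950e+04

Q₀ = 0.06785; Q < K (proceeds forward)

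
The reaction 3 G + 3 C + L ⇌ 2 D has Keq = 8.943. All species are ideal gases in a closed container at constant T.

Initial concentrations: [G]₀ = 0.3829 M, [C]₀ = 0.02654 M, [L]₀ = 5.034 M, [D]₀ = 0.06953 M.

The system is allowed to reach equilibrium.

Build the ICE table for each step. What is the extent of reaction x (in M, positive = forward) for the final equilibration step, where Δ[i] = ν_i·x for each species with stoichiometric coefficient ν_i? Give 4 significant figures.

Q₀ = 915.1 vs Keq = 8.943 ⇒ Q>K, reverse
Step 1:
                  G         C         L         D
  I          0.3829   0.02654     5.034   0.06953
  C         0.04727   0.04727   0.01576  -0.03151
  E          0.4302   0.07381      5.05   0.03802
  solve Keq expr → x = -0.01576; check Q = 8.943

x = -0.01576 M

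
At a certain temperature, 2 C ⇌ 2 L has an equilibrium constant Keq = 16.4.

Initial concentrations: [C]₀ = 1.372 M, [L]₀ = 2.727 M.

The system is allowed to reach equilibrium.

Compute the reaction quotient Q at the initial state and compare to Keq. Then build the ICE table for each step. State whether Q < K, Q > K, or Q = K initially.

Q₀ = 3.951; Q < K (proceeds forward)

Q₀ = 3.951 vs Keq = 16.4 ⇒ Q<K, forward
Step 1:
                  C         L
  I           1.372     2.727
  C         -0.5603    0.5603
  E          0.8117     3.287
  solve Keq expr → x = 0.2801; check Q = 16.4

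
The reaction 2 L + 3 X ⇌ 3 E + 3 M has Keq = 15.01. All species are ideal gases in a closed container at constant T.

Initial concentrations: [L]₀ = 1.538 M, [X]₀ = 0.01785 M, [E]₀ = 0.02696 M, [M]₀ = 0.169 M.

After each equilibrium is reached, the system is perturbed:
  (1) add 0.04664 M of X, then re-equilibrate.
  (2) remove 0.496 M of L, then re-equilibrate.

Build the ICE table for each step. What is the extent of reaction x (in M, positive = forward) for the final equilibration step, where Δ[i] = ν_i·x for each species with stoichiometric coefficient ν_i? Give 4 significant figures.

x = -5.4535e-04 M

Q₀ = 0.007031 vs Keq = 15.01 ⇒ Q<K, forward
Step 1:
                   L          X          E          M
  I            1.538    0.01785    0.02696      0.169
  C         -0.01031   -0.01546    0.01546    0.01546
  E            1.528   0.002391    0.04242     0.1845
  solve Keq expr → x = 0.005153; check Q = 15.01
Then add 0.04664 M of X.
Step 2:
                   L          X          E          M
  I            1.528    0.04903    0.04242     0.1845
  C         -0.02868   -0.04302    0.04302    0.04302
  E            1.499   0.006015    0.08543     0.2275
  solve Keq expr → x = 0.01434; check Q = 15.01
Then remove 0.496 M of L.
Step 3:
                   L          X          E          M
  I            1.003   0.006015    0.08543     0.2275
  C         0.001091   0.001636  -0.001636  -0.001636
  E            1.004   0.007651     0.0838     0.2258
  solve Keq expr → x = -5.4535e-04; check Q = 15.01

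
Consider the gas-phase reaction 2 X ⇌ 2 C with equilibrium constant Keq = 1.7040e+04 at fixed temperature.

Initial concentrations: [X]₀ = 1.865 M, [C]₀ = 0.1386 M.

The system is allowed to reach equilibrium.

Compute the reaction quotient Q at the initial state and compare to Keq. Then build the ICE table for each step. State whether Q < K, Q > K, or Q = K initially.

Q₀ = 0.005523 vs Keq = 1.7040e+04 ⇒ Q<K, forward
Step 1:
                    X           C
  I             1.865      0.1386
  C             -1.85        1.85
  E           0.01523       1.988
  solve Keq expr → x = 0.9249; check Q = 1.7040e+04

Q₀ = 0.005523; Q < K (proceeds forward)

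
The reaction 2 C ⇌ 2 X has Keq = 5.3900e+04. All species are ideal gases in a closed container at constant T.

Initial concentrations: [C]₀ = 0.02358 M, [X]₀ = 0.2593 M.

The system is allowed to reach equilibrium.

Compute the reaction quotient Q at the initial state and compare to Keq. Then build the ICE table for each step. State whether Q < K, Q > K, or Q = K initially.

Q₀ = 120.9 vs Keq = 5.3900e+04 ⇒ Q<K, forward
Step 1:
                   C          X
  init       0.02358     0.2593
  Δ         -0.02237    0.02237
  eq        0.001213     0.2817
  solve Keq expr → x = 0.01118; check Q = 5.3900e+04

Q₀ = 120.9; Q < K (proceeds forward)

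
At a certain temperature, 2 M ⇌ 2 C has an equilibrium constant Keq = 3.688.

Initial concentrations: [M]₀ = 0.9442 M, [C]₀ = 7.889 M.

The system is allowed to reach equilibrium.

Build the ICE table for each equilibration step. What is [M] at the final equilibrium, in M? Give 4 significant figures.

[M]_eq = 3.025 M

Q₀ = 69.81 vs Keq = 3.688 ⇒ Q>K, reverse
Step 1:
                    M           C
  Initial      0.9442       7.889
  Change         2.08       -2.08
  Equil         3.025       5.809
  solve Keq expr → x = -1.04; check Q = 3.688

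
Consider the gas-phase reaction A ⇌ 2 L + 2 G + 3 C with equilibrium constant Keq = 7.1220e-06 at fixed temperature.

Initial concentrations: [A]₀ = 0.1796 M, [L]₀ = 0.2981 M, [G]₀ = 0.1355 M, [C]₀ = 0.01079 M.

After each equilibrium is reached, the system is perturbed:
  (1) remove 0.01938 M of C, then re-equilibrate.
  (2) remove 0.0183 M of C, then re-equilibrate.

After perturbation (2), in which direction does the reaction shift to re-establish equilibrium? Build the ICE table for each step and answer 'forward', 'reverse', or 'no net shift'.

Q₀ = 1.1412e-08 vs Keq = 7.1220e-06 ⇒ Q<K, forward
Step 1:
                    A           L           G           C
  Initial      0.1796      0.2981      0.1355     0.01079
  Change     -0.01944     0.03889     0.03889     0.05833
  Equil        0.1602       0.337      0.1744     0.06912
  solve Keq expr → x = 0.01944; check Q = 7.1220e-06
Then remove 0.01938 M of C.
Step 2:
                    A           L           G           C
  Initial      0.1602       0.337      0.1744     0.04974
  Change     -0.00497     0.00994     0.00994     0.01491
  Equil        0.1552      0.3469      0.1843     0.06465
  solve Keq expr → x = 0.00497; check Q = 7.1220e-06
Then remove 0.0183 M of C.
Step 3:
                    A           L           G           C
  Initial      0.1552      0.3469      0.1843     0.04635
  Change    -0.004795     0.00959     0.00959     0.01439
  Equil        0.1504      0.3565      0.1939     0.06074
  solve Keq expr → x = 0.004795; check Q = 7.1220e-06

Direction: forward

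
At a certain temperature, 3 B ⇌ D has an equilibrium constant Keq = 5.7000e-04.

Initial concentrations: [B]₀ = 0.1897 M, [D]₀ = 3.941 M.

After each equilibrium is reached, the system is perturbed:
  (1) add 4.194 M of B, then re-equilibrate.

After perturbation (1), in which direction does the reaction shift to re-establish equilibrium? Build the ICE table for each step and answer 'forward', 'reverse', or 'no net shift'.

Q₀ = 577.3 vs Keq = 5.7000e-04 ⇒ Q>K, reverse
Step 1:
                  B         D
  I          0.1897     3.941
  C           10.01    -3.336
  E            10.2    0.6047
  solve Keq expr → x = -3.336; check Q = 5.7000e-04
Then add 4.194 M of B.
Step 2:
                  B         D
  I           14.39    0.6047
  C          -1.691    0.5635
  E            12.7     1.168
  solve Keq expr → x = 0.5635; check Q = 5.7000e-04

Direction: forward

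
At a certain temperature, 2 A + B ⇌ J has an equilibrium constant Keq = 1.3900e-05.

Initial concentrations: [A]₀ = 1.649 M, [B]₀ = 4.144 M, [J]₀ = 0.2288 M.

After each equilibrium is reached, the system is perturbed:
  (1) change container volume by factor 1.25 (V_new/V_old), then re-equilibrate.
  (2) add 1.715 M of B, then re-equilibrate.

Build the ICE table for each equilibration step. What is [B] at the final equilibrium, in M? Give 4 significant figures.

[B]_eq = 5.213 M

Q₀ = 0.0203 vs Keq = 1.3900e-05 ⇒ Q>K, reverse
Step 1:
                  A         B         J
  Initial     1.649     4.144    0.2288
  Change     0.4571    0.2285   -0.2285
  Equil       2.106     4.373 2.6958e-04
  solve Keq expr → x = -0.2285; check Q = 1.3900e-05
Then change container volume by factor 1.25 (V_new/V_old).
Step 2:
                  A         B         J
  Initial     1.685     3.498 2.1566e-04
  Change  1.5522e-04 7.7611e-05 -7.7611e-05
  Equil       1.685     3.498 1.3805e-04
  solve Keq expr → x = -7.7611e-05; check Q = 1.3900e-05
Then add 1.715 M of B.
Step 3:
                  A         B         J
  Initial     1.685     5.213 1.3805e-04
  Change  -1.3529e-04 -6.7647e-05 6.7647e-05
  Equil       1.685     5.213 2.0570e-04
  solve Keq expr → x = 6.7647e-05; check Q = 1.3900e-05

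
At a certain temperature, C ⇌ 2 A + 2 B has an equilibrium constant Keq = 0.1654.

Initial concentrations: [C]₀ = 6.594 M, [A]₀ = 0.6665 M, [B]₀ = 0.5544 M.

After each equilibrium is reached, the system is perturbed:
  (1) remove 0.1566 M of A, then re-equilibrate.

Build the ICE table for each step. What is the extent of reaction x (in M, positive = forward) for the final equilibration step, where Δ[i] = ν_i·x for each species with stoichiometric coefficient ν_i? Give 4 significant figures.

Q₀ = 0.02071 vs Keq = 0.1654 ⇒ Q<K, forward
Step 1:
                   C          A          B
  Initial      6.594     0.6665     0.5544
  Change     -0.2025     0.4051     0.4051
  Equil        6.391      1.072     0.9595
  solve Keq expr → x = 0.2025; check Q = 0.1654
Then remove 0.1566 M of A.
Step 2:
                   C          A          B
  Initial      6.391      0.915     0.9595
  Change    -0.03775     0.0755     0.0755
  Equil        6.354     0.9905      1.035
  solve Keq expr → x = 0.03775; check Q = 0.1654

x = 0.03775 M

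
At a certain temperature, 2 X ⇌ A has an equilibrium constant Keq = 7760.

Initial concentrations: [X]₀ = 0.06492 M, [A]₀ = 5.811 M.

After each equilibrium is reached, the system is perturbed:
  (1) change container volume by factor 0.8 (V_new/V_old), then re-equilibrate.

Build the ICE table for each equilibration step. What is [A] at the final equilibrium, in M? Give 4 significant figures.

Q₀ = 1379 vs Keq = 7760 ⇒ Q<K, forward
Step 1:
                  X         A
  I         0.06492     5.811
  C        -0.03751   0.01876
  E         0.02741      5.83
  solve Keq expr → x = 0.01876; check Q = 7760
Then change container volume by factor 0.8 (V_new/V_old).
Step 2:
                  X         A
  I         0.03426     7.287
  C       -0.003613  0.001807
  E         0.03065     7.289
  solve Keq expr → x = 0.001807; check Q = 7760

[A]_eq = 7.289 M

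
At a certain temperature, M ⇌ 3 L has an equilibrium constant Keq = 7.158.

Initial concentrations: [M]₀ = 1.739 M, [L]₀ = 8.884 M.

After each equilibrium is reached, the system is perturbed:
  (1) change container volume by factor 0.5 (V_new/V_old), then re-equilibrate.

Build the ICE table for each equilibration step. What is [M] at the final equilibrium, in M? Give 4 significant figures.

[M]_eq = 8.11 M

Q₀ = 403.2 vs Keq = 7.158 ⇒ Q>K, reverse
Step 1:
                    M           L
  Initial       1.739       8.884
  Change        1.967      -5.902
  Equil         3.706       2.982
  solve Keq expr → x = -1.967; check Q = 7.158
Then change container volume by factor 0.5 (V_new/V_old).
Step 2:
                    M           L
  Initial       7.412       5.965
  Change       0.6976      -2.093
  Equil          8.11       3.872
  solve Keq expr → x = -0.6976; check Q = 7.158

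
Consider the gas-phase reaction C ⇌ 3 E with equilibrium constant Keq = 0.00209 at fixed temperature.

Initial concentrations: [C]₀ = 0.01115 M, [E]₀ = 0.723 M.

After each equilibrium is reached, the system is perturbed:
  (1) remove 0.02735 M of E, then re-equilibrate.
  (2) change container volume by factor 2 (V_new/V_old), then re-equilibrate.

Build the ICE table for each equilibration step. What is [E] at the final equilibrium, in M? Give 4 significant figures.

Q₀ = 33.9 vs Keq = 0.00209 ⇒ Q>K, reverse
Step 1:
                  C         E
  I         0.01115     0.723
  C           0.215   -0.6451
  E          0.2262    0.0779
  solve Keq expr → x = -0.215; check Q = 0.00209
Then remove 0.02735 M of E.
Step 2:
                  C         E
  I          0.2262   0.05055
  C       -0.008776   0.02633
  E          0.2174   0.07688
  solve Keq expr → x = 0.008776; check Q = 0.00209
Then change container volume by factor 2 (V_new/V_old).
Step 3:
                  C         E
  I          0.1087   0.03844
  C       -0.007075   0.02123
  E          0.1016   0.05967
  solve Keq expr → x = 0.007075; check Q = 0.00209

[E]_eq = 0.05967 M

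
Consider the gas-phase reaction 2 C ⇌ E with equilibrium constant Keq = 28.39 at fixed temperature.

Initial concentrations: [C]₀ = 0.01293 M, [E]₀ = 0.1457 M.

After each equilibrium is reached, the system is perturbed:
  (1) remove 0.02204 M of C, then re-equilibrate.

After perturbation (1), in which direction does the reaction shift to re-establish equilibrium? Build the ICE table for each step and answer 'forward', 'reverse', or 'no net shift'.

Direction: reverse

Q₀ = 871.5 vs Keq = 28.39 ⇒ Q>K, reverse
Step 1:
                    C           E
  init        0.01293      0.1457
  Δ             0.052      -0.026
  eq          0.06493      0.1197
  solve Keq expr → x = -0.026; check Q = 28.39
Then remove 0.02204 M of C.
Step 2:
                    C           E
  init        0.04289      0.1197
  Δ           0.01936    -0.00968
  eq          0.06225        0.11
  solve Keq expr → x = -0.00968; check Q = 28.39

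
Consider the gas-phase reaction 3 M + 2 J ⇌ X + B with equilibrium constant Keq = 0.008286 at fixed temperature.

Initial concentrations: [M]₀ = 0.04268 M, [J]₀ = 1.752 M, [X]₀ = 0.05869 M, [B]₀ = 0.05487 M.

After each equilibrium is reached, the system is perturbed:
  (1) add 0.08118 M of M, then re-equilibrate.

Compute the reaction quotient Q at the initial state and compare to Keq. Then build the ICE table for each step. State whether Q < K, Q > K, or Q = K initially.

Q₀ = 13.49 vs Keq = 0.008286 ⇒ Q>K, reverse
Step 1:
                    M           J           X           B
  init        0.04268       1.752     0.05869     0.05487
  Δ            0.1329     0.08861     -0.0443     -0.0443
  eq           0.1756       1.841     0.01439     0.01057
  solve Keq expr → x = -0.0443; check Q = 0.008286
Then add 0.08118 M of M.
Step 2:
                    M           J           X           B
  init         0.2568       1.841     0.01439     0.01057
  Δ          -0.02025     -0.0135    0.006751    0.006751
  eq           0.2365       1.827     0.02114     0.01732
  solve Keq expr → x = 0.006751; check Q = 0.008286

Q₀ = 13.49; Q > K (proceeds reverse)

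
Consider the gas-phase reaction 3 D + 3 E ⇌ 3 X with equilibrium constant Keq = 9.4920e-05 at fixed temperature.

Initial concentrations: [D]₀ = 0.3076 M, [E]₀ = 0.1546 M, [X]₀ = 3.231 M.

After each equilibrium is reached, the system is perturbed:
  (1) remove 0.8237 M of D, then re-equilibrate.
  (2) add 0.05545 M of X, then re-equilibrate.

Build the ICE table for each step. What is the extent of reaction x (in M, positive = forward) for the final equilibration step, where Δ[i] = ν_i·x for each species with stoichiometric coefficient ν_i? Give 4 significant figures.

Q₀ = 3.1363e+05 vs Keq = 9.4920e-05 ⇒ Q>K, reverse
Step 1:
                   D          E          X
  Initial     0.3076     0.1546      3.231
  Change        2.81       2.81      -2.81
  Equil        3.117      2.964     0.4215
  solve Keq expr → x = -0.9365; check Q = 9.4920e-05
Then remove 0.8237 M of D.
Step 2:
                   D          E          X
  Initial      2.293      2.964     0.4215
  Change     0.08954    0.08954   -0.08954
  Equil        2.383      3.054     0.3319
  solve Keq expr → x = -0.02985; check Q = 9.4920e-05
Then add 0.05545 M of X.
Step 3:
                   D          E          X
  Initial      2.383      3.054     0.3874
  Change     0.04436    0.04436   -0.04436
  Equil        2.427      3.098      0.343
  solve Keq expr → x = -0.01479; check Q = 9.4920e-05

x = -0.01479 M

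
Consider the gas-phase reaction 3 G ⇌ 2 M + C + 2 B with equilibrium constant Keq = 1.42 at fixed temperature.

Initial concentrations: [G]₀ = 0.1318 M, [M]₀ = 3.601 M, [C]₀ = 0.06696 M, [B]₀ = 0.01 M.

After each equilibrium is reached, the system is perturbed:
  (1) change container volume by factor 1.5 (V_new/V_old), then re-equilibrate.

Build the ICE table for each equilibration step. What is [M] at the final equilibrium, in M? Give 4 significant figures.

Q₀ = 0.03792 vs Keq = 1.42 ⇒ Q<K, forward
Step 1:
                    G           M           C           B
  I            0.1318       3.601     0.06696        0.01
  C          -0.03653     0.02436     0.01218     0.02436
  E           0.09527       3.625     0.07914     0.03436
  solve Keq expr → x = 0.01218; check Q = 1.42
Then change container volume by factor 1.5 (V_new/V_old).
Step 2:
                    G           M           C           B
  I           0.06351       2.417     0.05276      0.0229
  C         -0.007394     0.00493    0.002465     0.00493
  E           0.05612       2.422     0.05522     0.02783
  solve Keq expr → x = 0.002465; check Q = 1.42

[M]_eq = 2.422 M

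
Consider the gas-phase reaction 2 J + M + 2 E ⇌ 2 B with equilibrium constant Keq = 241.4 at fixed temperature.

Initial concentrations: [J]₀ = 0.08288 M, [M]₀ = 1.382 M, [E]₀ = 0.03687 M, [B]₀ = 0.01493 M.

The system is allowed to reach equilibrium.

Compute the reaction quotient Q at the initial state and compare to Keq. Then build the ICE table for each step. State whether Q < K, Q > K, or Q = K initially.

Q₀ = 17.27; Q < K (proceeds forward)

Q₀ = 17.27 vs Keq = 241.4 ⇒ Q<K, forward
Step 1:
                    J           M           E           B
  init        0.08288       1.382     0.03687     0.01493
  Δ          -0.01391   -0.006957    -0.01391     0.01391
  eq          0.06897       1.375     0.02296     0.02884
  solve Keq expr → x = 0.006957; check Q = 241.4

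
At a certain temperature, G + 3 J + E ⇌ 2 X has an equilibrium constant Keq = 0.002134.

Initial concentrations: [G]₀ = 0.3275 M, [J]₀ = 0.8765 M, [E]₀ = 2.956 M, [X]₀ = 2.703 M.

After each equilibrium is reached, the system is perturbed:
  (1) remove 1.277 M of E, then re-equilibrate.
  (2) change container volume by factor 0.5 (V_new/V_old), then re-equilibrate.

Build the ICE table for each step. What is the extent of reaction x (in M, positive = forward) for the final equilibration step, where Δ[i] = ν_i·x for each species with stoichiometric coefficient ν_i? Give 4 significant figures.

Q₀ = 11.21 vs Keq = 0.002134 ⇒ Q>K, reverse
Step 1:
                    G           J           E           X
  init         0.3275      0.8765       2.956       2.703
  Δ            0.9684       2.905      0.9684      -1.937
  eq            1.296       3.782       3.924      0.7662
  solve Keq expr → x = -0.9684; check Q = 0.002134
Then remove 1.277 M of E.
Step 2:
                    G           J           E           X
  init          1.296       3.782       2.647      0.7662
  Δ           0.04366       0.131     0.04366    -0.08732
  eq             1.34       3.913       2.691      0.6788
  solve Keq expr → x = -0.04366; check Q = 0.002134
Then change container volume by factor 0.5 (V_new/V_old).
Step 3:
                    G           J           E           X
  init          2.679       7.825       5.382       1.358
  Δ           -0.5088      -1.526     -0.5088       1.018
  eq             2.17       6.299       4.873       2.375
  solve Keq expr → x = 0.5088; check Q = 0.002134

x = 0.5088 M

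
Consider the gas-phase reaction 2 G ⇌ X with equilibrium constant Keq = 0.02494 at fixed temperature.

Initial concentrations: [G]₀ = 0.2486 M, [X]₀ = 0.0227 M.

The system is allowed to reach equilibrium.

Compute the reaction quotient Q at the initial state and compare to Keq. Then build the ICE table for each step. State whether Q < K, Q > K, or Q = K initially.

Q₀ = 0.3673; Q > K (proceeds reverse)

Q₀ = 0.3673 vs Keq = 0.02494 ⇒ Q>K, reverse
Step 1:
                    G           X
  init         0.2486      0.0227
  Δ           0.04121    -0.02061
  eq           0.2898    0.002095
  solve Keq expr → x = -0.02061; check Q = 0.02494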